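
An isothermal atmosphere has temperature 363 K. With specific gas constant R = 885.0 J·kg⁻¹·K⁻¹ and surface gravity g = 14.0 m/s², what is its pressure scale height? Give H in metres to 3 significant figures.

The scale height of an isothermal atmosphere is H = RT/g.
H = 885.0 × 363 / 14.0 = 321260/14.0 = 22947 m.

H ≈ 22900 m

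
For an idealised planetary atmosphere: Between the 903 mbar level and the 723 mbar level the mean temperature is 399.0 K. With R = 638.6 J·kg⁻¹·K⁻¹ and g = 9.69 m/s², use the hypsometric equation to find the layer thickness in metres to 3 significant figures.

Hypsometric equation: Δz = (R T̄/g) ln(P₁/P₂).
R T̄/g = 638.6 × 399.0 / 9.69 = 26295 m.
ln(903/723) = ln(1.2490) = 0.22234.
Δz = 26295 × 0.22234 = 5846.4 m.

Δz ≈ 5850 m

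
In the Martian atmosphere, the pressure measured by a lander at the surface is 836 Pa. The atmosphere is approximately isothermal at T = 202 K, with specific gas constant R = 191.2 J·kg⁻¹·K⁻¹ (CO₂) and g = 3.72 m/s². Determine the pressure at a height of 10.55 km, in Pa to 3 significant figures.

P ≈ 303 Pa

Scale height: H = RT/g = 191.2 × 202 / 3.72 = 10382 m.
Barometric formula: P = P₀ exp(−z/H).
z/H = 10550/10382 = 1.0162; exp(−1.0162) = 0.36197.
P = 836 × 0.36197 = 302.61 Pa.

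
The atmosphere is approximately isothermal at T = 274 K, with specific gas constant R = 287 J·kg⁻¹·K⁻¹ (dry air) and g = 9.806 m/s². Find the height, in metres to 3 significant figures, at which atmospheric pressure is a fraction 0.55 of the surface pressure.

Scale height: H = RT/g = 287 × 274 / 9.806 = 8019.4 m.
Set P/P₀ = exp(−z/H) = 0.55, so z = −H ln(0.55).
−ln(0.55) = 0.59784; z = 8019.4 × 0.59784 = 4794.3 m.

z ≈ 4790 m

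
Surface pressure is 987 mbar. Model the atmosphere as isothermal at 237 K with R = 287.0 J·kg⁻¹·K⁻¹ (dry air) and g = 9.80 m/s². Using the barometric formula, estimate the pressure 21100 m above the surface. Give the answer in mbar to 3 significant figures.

P ≈ 47.2 mbar

Scale height: H = RT/g = 287.0 × 237 / 9.80 = 6940.7 m.
Barometric formula: P = P₀ exp(−z/H).
z/H = 21100/6940.7 = 3.0400; exp(−3.0400) = 0.047835.
P = 987 × 0.047835 = 47.213 mbar.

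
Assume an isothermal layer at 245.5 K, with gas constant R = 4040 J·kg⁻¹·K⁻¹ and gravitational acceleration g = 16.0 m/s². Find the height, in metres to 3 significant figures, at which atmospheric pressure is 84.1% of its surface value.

Scale height: H = RT/g = 4040 × 245.5 / 16.0 = 61989 m.
Set P/P₀ = exp(−z/H) = 0.841, so z = −H ln(0.841).
−ln(0.841) = 0.17316; z = 61989 × 0.17316 = 10734 m.

z ≈ 10700 m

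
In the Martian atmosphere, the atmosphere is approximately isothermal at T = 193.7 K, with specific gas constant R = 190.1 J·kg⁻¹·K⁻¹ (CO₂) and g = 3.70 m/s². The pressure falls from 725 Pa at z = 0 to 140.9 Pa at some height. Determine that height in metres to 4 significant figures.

z ≈ 16300 m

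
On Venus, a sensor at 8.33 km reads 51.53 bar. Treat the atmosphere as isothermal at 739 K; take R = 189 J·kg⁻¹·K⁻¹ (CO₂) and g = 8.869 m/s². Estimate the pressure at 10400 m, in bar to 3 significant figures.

Scale height: H = RT/g = 189 × 739 / 8.869 = 15748 m.
Between two levels, P₂ = P₁ exp(−Δz/H) with Δz = z₂ − z₁.
Δz = 10400 − 8330.0 = 2070.0 m; Δz/H = 2070.0/15748 = 0.13145.
P₂ = 51.53 × exp(−0.13145) = 51.53 × 0.87682 = 45.183 bar.

P ≈ 45.2 bar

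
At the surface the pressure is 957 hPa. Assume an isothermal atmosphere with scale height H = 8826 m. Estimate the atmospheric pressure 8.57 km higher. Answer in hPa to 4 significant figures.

P ≈ 362.4 hPa

Barometric formula: P = P₀ exp(−z/H).
z/H = 8570.0/8826.0 = 0.97099; exp(−0.97099) = 0.37871.
P = 957 × 0.37871 = 362.43 hPa.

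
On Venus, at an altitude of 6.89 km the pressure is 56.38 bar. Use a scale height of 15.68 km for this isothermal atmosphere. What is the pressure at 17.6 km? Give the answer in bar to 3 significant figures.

P ≈ 28.5 bar

Between two levels, P₂ = P₁ exp(−Δz/H) with Δz = z₂ − z₁.
Δz = 17600 − 6890.0 = 10710 m; Δz/H = 10710/15680 = 0.68304.
P₂ = 56.38 × exp(−0.68304) = 56.38 × 0.50508 = 28.476 bar.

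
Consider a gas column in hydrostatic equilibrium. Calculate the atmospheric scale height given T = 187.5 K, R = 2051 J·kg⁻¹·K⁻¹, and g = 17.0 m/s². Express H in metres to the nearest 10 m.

The scale height of an isothermal atmosphere is H = RT/g.
H = 2051 × 187.5 / 17.0 = 384560/17.0 = 22621 m.

H ≈ 22620 m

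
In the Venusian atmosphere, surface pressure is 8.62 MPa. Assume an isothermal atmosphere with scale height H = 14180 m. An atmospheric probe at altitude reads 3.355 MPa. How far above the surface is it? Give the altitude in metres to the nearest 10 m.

z ≈ 13380 m

Invert the barometric formula: z = H ln(P₀/P).
P₀/P = 8.62/3.355 = 2.5693; ln(2.5693) = 0.94363.
z = 14180 × 0.94363 = 13381 m.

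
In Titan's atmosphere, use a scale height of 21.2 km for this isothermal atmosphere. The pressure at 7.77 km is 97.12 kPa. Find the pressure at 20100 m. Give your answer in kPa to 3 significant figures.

Between two levels, P₂ = P₁ exp(−Δz/H) with Δz = z₂ − z₁.
Δz = 20100 − 7770.0 = 12330 m; Δz/H = 12330/21200 = 0.58160.
P₂ = 97.12 × exp(−0.58160) = 97.12 × 0.55900 = 54.290 kPa.

P ≈ 54.3 kPa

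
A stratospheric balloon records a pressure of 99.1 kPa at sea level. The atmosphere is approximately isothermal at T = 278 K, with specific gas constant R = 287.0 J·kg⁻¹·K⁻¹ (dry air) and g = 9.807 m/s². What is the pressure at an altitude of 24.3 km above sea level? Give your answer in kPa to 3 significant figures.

P ≈ 5.00 kPa

Scale height: H = RT/g = 287.0 × 278 / 9.807 = 8135.6 m.
Barometric formula: P = P₀ exp(−z/H).
z/H = 24300/8135.6 = 2.9869; exp(−2.9869) = 0.050444.
P = 99.1 × 0.050444 = 4.9990 kPa.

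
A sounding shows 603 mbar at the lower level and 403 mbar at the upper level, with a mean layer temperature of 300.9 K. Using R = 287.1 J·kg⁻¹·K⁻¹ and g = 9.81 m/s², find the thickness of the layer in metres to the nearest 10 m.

Hypsometric equation: Δz = (R T̄/g) ln(P₁/P₂).
R T̄/g = 287.1 × 300.9 / 9.81 = 8806.2 m.
ln(603/403) = ln(1.4963) = 0.40300.
Δz = 8806.2 × 0.40300 = 3548.9 m.

Δz ≈ 3550 m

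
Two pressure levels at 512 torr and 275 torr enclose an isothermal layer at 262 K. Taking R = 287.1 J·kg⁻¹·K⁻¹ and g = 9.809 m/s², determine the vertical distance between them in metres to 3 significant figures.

Δz ≈ 4770 m

Hypsometric equation: Δz = (R T̄/g) ln(P₁/P₂).
R T̄/g = 287.1 × 262 / 9.809 = 7668.5 m.
ln(512/275) = ln(1.8618) = 0.62154.
Δz = 7668.5 × 0.62154 = 4766.3 m.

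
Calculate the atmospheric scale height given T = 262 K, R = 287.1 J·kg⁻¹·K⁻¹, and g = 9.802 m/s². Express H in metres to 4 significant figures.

The scale height of an isothermal atmosphere is H = RT/g.
H = 287.1 × 262 / 9.802 = 75220/9.802 = 7673.9 m.

H ≈ 7674 m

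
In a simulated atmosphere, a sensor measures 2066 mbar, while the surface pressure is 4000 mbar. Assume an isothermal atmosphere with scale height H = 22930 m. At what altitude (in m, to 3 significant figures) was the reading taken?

Invert the barometric formula: z = H ln(P₀/P).
P₀/P = 4000/2066 = 1.9361; ln(1.9361) = 0.66068.
z = 22930 × 0.66068 = 15149 m.

z ≈ 15100 m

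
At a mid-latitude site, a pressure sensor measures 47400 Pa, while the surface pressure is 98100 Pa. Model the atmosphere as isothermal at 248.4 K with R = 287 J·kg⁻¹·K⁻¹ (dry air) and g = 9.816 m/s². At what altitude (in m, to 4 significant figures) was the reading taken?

Scale height: H = RT/g = 287 × 248.4 / 9.816 = 7262.7 m.
Invert the barometric formula: z = H ln(P₀/P).
P₀/P = 98100/47400 = 2.0696; ln(2.0696) = 0.72736.
z = 7262.7 × 0.72736 = 5282.6 m.

z ≈ 5283 m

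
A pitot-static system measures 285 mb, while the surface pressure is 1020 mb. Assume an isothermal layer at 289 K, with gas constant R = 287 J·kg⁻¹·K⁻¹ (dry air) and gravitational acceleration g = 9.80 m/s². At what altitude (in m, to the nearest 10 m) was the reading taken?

z ≈ 10790 m

Scale height: H = RT/g = 287 × 289 / 9.80 = 8463.6 m.
Invert the barometric formula: z = H ln(P₀/P).
P₀/P = 1020/285 = 3.5789; ln(3.5789) = 1.2751.
z = 8463.6 × 1.2751 = 10792 m.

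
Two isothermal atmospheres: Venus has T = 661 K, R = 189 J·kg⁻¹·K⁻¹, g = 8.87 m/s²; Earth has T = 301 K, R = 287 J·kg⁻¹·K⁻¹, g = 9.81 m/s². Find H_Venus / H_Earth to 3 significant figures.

H_Venus/H_Earth ≈ 1.60

H = RT/g for each body.
H_Venus = 189 × 661 / 8.87 = 14084 m.
H_Earth = 287 × 301 / 9.81 = 8806.0 m.
H_Venus/H_Earth = 14084/8806.0 = 1.5994.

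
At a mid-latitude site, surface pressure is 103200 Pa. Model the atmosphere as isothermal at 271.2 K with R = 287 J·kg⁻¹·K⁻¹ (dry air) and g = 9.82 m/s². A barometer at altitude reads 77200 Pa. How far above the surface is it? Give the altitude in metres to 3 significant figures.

z ≈ 2300 m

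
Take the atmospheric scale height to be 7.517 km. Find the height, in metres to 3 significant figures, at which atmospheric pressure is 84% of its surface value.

z ≈ 1310 m

Set P/P₀ = exp(−z/H) = 0.84, so z = −H ln(0.84).
−ln(0.84) = 0.17435; z = 7517.0 × 0.17435 = 1310.6 m.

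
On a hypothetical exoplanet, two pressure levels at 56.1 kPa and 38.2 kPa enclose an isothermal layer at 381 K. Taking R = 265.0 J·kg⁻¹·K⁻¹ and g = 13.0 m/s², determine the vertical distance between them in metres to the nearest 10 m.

Hypsometric equation: Δz = (R T̄/g) ln(P₁/P₂).
R T̄/g = 265.0 × 381 / 13.0 = 7766.5 m.
ln(56.1/38.2) = ln(1.4686) = 0.38431.
Δz = 7766.5 × 0.38431 = 2984.7 m.

Δz ≈ 2980 m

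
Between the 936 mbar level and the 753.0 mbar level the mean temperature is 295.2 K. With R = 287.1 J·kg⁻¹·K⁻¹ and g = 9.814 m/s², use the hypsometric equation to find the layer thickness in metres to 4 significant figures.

Δz ≈ 1879 m

Hypsometric equation: Δz = (R T̄/g) ln(P₁/P₂).
R T̄/g = 287.1 × 295.2 / 9.814 = 8635.8 m.
ln(936/753.0) = ln(1.2430) = 0.21753.
Δz = 8635.8 × 0.21753 = 1878.5 m.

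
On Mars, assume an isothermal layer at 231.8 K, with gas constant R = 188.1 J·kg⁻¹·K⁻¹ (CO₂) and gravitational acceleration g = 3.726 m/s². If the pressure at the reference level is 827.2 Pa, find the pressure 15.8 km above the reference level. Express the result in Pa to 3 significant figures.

Scale height: H = RT/g = 188.1 × 231.8 / 3.726 = 11702 m.
Barometric formula: P = P₀ exp(−z/H).
z/H = 15800/11702 = 1.3502; exp(−1.3502) = 0.25919.
P = 827.2 × 0.25919 = 214.40 Pa.

P ≈ 214 Pa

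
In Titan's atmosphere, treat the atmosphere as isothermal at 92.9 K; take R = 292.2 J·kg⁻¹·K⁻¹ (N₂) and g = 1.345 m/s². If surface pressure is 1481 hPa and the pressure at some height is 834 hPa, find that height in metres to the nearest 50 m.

z ≈ 11600 m

Scale height: H = RT/g = 292.2 × 92.9 / 1.345 = 20182 m.
Invert the barometric formula: z = H ln(P₀/P).
P₀/P = 1481/834 = 1.7758; ln(1.7758) = 0.57425.
z = 20182 × 0.57425 = 11590 m.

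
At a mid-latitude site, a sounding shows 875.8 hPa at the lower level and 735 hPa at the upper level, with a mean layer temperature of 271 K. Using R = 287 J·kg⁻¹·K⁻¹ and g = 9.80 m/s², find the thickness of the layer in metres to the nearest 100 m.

Hypsometric equation: Δz = (R T̄/g) ln(P₁/P₂).
R T̄/g = 287 × 271 / 9.80 = 7936.4 m.
ln(875.8/735) = ln(1.1916) = 0.17530.
Δz = 7936.4 × 0.17530 = 1391.3 m.

Δz ≈ 1400 m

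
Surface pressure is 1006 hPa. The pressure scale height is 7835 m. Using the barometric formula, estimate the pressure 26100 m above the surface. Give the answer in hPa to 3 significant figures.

P ≈ 36.0 hPa

Barometric formula: P = P₀ exp(−z/H).
z/H = 26100/7835.0 = 3.3312; exp(−3.3312) = 0.035750.
P = 1006 × 0.035750 = 35.964 hPa.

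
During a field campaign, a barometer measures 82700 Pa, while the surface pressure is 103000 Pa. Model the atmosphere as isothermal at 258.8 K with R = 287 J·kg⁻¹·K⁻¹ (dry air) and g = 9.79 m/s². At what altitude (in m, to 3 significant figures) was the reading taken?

z ≈ 1670 m

Scale height: H = RT/g = 287 × 258.8 / 9.79 = 7586.9 m.
Invert the barometric formula: z = H ln(P₀/P).
P₀/P = 103000/82700 = 1.2455; ln(1.2455) = 0.21954.
z = 7586.9 × 0.21954 = 1665.6 m.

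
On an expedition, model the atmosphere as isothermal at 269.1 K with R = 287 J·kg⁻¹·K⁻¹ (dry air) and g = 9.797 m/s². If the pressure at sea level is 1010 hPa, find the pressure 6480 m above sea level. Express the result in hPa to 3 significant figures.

P ≈ 444 hPa

Scale height: H = RT/g = 287 × 269.1 / 9.797 = 7883.2 m.
Barometric formula: P = P₀ exp(−z/H).
z/H = 6480.0/7883.2 = 0.82200; exp(−0.82200) = 0.43955.
P = 1010 × 0.43955 = 443.95 hPa.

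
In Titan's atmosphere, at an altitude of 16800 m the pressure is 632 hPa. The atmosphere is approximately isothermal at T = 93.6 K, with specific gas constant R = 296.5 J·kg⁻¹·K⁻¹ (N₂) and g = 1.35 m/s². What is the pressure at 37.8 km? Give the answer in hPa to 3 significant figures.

P ≈ 228 hPa

Scale height: H = RT/g = 296.5 × 93.6 / 1.35 = 20557 m.
Between two levels, P₂ = P₁ exp(−Δz/H) with Δz = z₂ − z₁.
Δz = 37800 − 16800 = 21000 m; Δz/H = 21000/20557 = 1.0215.
P₂ = 632 × exp(−1.0215) = 632 × 0.36005 = 227.55 hPa.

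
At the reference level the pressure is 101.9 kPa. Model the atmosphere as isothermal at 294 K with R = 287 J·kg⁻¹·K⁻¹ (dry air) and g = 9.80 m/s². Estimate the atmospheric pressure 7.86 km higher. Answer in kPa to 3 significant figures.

P ≈ 40.9 kPa

Scale height: H = RT/g = 287 × 294 / 9.80 = 8610.0 m.
Barometric formula: P = P₀ exp(−z/H).
z/H = 7860.0/8610.0 = 0.91289; exp(−0.91289) = 0.40136.
P = 101.9 × 0.40136 = 40.899 kPa.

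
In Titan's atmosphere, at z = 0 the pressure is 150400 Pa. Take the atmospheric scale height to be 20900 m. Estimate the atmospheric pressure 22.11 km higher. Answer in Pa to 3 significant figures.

Barometric formula: P = P₀ exp(−z/H).
z/H = 22110/20900 = 1.0579; exp(−1.0579) = 0.34718.
P = 150400 × 0.34718 = 52216 Pa.

P ≈ 52200 Pa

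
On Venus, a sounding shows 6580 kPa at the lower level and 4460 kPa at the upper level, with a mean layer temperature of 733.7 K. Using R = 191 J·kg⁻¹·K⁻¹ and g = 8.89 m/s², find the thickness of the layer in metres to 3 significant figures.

Hypsometric equation: Δz = (R T̄/g) ln(P₁/P₂).
R T̄/g = 191 × 733.7 / 8.89 = 15763 m.
ln(6580/4460) = ln(1.4753) = 0.38886.
Δz = 15763 × 0.38886 = 6129.6 m.

Δz ≈ 6130 m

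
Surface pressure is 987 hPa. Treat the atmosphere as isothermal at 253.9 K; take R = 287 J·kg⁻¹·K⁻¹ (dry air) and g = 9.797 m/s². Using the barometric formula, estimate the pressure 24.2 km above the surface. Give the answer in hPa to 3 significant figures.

Scale height: H = RT/g = 287 × 253.9 / 9.797 = 7437.9 m.
Barometric formula: P = P₀ exp(−z/H).
z/H = 24200/7437.9 = 3.2536; exp(−3.2536) = 0.038635.
P = 987 × 0.038635 = 38.133 hPa.

P ≈ 38.1 hPa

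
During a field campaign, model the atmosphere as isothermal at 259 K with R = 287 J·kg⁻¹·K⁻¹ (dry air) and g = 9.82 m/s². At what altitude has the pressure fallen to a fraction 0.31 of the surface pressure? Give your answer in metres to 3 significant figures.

z ≈ 8870 m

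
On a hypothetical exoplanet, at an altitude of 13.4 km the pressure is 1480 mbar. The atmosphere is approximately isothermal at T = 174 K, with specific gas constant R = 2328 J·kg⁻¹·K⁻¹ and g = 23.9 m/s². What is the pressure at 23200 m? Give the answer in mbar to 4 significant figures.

P ≈ 830.1 mbar

Scale height: H = RT/g = 2328 × 174 / 23.9 = 16949 m.
Between two levels, P₂ = P₁ exp(−Δz/H) with Δz = z₂ − z₁.
Δz = 23200 − 13400 = 9800.0 m; Δz/H = 9800.0/16949 = 0.57821.
P₂ = 1480 × exp(−0.57821) = 1480 × 0.56090 = 830.13 mbar.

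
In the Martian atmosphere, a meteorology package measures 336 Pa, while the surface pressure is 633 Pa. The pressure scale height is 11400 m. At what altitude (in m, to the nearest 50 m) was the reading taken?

z ≈ 7200 m

Invert the barometric formula: z = H ln(P₀/P).
P₀/P = 633/336 = 1.8839; ln(1.8839) = 0.63334.
z = 11400 × 0.63334 = 7220.1 m.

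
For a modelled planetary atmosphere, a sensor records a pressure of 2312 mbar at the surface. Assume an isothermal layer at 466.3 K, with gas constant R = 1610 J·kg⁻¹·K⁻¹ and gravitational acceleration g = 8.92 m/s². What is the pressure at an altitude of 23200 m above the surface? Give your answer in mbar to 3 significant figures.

Scale height: H = RT/g = 1610 × 466.3 / 8.92 = 84164 m.
Barometric formula: P = P₀ exp(−z/H).
z/H = 23200/84164 = 0.27565; exp(−0.27565) = 0.75908.
P = 2312 × 0.75908 = 1755.0 mbar.

P ≈ 1750 mbar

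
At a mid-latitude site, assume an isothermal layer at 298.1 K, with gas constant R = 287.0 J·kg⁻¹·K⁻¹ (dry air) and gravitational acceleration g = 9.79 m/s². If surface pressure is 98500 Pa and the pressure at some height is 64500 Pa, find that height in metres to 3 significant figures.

z ≈ 3700 m

Scale height: H = RT/g = 287.0 × 298.1 / 9.79 = 8739.0 m.
Invert the barometric formula: z = H ln(P₀/P).
P₀/P = 98500/64500 = 1.5271; ln(1.5271) = 0.42337.
z = 8739.0 × 0.42337 = 3699.8 m.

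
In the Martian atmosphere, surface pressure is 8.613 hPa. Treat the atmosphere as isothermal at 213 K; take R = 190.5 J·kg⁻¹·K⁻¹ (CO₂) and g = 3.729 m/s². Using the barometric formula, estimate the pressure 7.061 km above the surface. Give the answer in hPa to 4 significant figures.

Scale height: H = RT/g = 190.5 × 213 / 3.729 = 10881 m.
Barometric formula: P = P₀ exp(−z/H).
z/H = 7061.0/10881 = 0.64893; exp(−0.64893) = 0.52260.
P = 8.613 × 0.52260 = 4.5012 hPa.

P ≈ 4.501 hPa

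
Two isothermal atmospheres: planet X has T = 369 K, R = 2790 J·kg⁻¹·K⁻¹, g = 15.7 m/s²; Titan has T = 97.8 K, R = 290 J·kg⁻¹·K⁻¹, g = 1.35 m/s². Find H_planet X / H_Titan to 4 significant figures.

H_planet X/H_Titan ≈ 3.121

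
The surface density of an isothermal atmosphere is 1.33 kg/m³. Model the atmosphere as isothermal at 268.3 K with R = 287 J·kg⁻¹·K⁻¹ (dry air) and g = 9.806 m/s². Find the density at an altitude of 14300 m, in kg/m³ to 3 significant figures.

ρ ≈ 0.215 kg/m³

Scale height: H = RT/g = 287 × 268.3 / 9.806 = 7852.5 m.
In an isothermal atmosphere, density decays like pressure: ρ = ρ₀ exp(−z/H).
z/H = 14300/7852.5 = 1.8211; exp(−1.8211) = 0.16185.
ρ = 1.33 × 0.16185 = 0.21526 kg/m³.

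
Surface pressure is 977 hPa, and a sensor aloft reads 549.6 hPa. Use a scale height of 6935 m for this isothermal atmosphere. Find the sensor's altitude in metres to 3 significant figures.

z ≈ 3990 m

Invert the barometric formula: z = H ln(P₀/P).
P₀/P = 977/549.6 = 1.7777; ln(1.7777) = 0.57532.
z = 6935.0 × 0.57532 = 3989.8 m.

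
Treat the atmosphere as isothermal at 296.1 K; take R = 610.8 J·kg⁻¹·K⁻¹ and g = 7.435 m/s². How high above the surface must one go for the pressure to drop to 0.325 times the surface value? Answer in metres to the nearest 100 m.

Scale height: H = RT/g = 610.8 × 296.1 / 7.435 = 24325 m.
Set P/P₀ = exp(−z/H) = 0.325, so z = −H ln(0.325).
−ln(0.325) = 1.1239; z = 24325 × 1.1239 = 27339 m.

z ≈ 27300 m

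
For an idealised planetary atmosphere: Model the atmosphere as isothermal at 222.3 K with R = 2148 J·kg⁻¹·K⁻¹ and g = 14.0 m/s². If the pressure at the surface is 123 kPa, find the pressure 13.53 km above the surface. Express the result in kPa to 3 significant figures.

P ≈ 82.7 kPa

Scale height: H = RT/g = 2148 × 222.3 / 14.0 = 34107 m.
Barometric formula: P = P₀ exp(−z/H).
z/H = 13530/34107 = 0.39669; exp(−0.39669) = 0.67254.
P = 123 × 0.67254 = 82.722 kPa.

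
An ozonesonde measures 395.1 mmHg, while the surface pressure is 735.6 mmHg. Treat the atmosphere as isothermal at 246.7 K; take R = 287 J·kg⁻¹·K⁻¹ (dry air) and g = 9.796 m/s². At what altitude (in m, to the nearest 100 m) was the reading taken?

Scale height: H = RT/g = 287 × 246.7 / 9.796 = 7227.7 m.
Invert the barometric formula: z = H ln(P₀/P).
P₀/P = 735.6/395.1 = 1.8618; ln(1.8618) = 0.62154.
z = 7227.7 × 0.62154 = 4492.3 m.

z ≈ 4500 m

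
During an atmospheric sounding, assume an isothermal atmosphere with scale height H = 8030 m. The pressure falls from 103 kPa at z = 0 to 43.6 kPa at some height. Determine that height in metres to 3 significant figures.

Invert the barometric formula: z = H ln(P₀/P).
P₀/P = 103/43.6 = 2.3624; ln(2.3624) = 0.85968.
z = 8030.0 × 0.85968 = 6903.2 m.

z ≈ 6900 m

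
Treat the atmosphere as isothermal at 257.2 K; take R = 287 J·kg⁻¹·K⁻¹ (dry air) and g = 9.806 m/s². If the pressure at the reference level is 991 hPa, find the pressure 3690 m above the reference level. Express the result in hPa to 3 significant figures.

Scale height: H = RT/g = 287 × 257.2 / 9.806 = 7527.7 m.
Barometric formula: P = P₀ exp(−z/H).
z/H = 3690.0/7527.7 = 0.49019; exp(−0.49019) = 0.61251.
P = 991 × 0.61251 = 607.00 hPa.

P ≈ 607 hPa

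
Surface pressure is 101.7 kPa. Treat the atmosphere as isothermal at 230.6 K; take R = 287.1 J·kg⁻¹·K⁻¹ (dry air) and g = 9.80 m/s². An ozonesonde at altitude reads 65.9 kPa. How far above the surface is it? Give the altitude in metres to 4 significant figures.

z ≈ 2931 m

Scale height: H = RT/g = 287.1 × 230.6 / 9.80 = 6755.6 m.
Invert the barometric formula: z = H ln(P₀/P).
P₀/P = 101.7/65.9 = 1.5432; ln(1.5432) = 0.43386.
z = 6755.6 × 0.43386 = 2931.0 m.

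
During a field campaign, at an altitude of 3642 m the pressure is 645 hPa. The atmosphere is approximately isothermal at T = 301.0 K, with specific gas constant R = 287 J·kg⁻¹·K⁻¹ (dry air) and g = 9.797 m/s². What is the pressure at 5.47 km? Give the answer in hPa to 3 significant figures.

P ≈ 524 hPa

Scale height: H = RT/g = 287 × 301.0 / 9.797 = 8817.7 m.
Between two levels, P₂ = P₁ exp(−Δz/H) with Δz = z₂ − z₁.
Δz = 5470.0 − 3642.0 = 1828.0 m; Δz/H = 1828.0/8817.7 = 0.20731.
P₂ = 645 × exp(−0.20731) = 645 × 0.81277 = 524.24 hPa.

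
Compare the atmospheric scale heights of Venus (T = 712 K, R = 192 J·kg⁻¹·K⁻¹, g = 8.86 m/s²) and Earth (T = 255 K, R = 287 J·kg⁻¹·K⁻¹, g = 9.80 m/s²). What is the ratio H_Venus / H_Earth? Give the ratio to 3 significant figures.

H = RT/g for each body.
H_Venus = 192 × 712 / 8.86 = 15429 m.
H_Earth = 287 × 255 / 9.80 = 7467.9 m.
H_Venus/H_Earth = 15429/7467.9 = 2.0660.

H_Venus/H_Earth ≈ 2.07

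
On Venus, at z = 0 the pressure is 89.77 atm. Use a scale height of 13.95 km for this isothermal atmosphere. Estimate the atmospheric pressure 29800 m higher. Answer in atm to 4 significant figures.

Barometric formula: P = P₀ exp(−z/H).
z/H = 29800/13950 = 2.1362; exp(−2.1362) = 0.11810.
P = 89.77 × 0.11810 = 10.602 atm.

P ≈ 10.60 atm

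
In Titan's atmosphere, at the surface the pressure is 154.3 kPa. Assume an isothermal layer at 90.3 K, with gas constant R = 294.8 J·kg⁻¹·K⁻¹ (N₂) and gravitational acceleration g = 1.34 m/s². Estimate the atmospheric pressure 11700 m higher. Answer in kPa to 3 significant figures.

P ≈ 85.6 kPa

Scale height: H = RT/g = 294.8 × 90.3 / 1.34 = 19866 m.
Barometric formula: P = P₀ exp(−z/H).
z/H = 11700/19866 = 0.58895; exp(−0.58895) = 0.55491.
P = 154.3 × 0.55491 = 85.623 kPa.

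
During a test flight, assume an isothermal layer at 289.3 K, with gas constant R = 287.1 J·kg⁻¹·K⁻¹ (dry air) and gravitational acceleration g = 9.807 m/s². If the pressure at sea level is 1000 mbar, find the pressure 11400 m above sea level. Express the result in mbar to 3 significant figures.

Scale height: H = RT/g = 287.1 × 289.3 / 9.807 = 8469.3 m.
Barometric formula: P = P₀ exp(−z/H).
z/H = 11400/8469.3 = 1.3460; exp(−1.3460) = 0.26028.
P = 1000 × 0.26028 = 260.28 mbar.

P ≈ 260 mbar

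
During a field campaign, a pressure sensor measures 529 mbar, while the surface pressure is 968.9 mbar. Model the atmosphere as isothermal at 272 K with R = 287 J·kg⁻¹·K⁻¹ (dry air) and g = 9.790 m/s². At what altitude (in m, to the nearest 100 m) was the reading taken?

Scale height: H = RT/g = 287 × 272 / 9.790 = 7973.9 m.
Invert the barometric formula: z = H ln(P₀/P).
P₀/P = 968.9/529 = 1.8316; ln(1.8316) = 0.60519.
z = 7973.9 × 0.60519 = 4825.7 m.

z ≈ 4800 m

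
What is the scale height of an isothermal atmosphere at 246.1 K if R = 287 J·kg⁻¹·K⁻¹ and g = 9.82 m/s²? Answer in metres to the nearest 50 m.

The scale height of an isothermal atmosphere is H = RT/g.
H = 287 × 246.1 / 9.82 = 70631/9.82 = 7192.6 m.

H ≈ 7200 m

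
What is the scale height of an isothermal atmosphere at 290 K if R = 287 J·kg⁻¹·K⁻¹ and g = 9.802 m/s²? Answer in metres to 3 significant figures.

H ≈ 8490 m

The scale height of an isothermal atmosphere is H = RT/g.
H = 287 × 290 / 9.802 = 83230/9.802 = 8491.1 m.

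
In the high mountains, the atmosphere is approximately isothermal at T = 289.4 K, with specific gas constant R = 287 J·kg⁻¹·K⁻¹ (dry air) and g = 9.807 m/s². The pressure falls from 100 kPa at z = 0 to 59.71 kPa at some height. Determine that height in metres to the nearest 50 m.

Scale height: H = RT/g = 287 × 289.4 / 9.807 = 8469.2 m.
Invert the barometric formula: z = H ln(P₀/P).
P₀/P = 100/59.71 = 1.6748; ln(1.6748) = 0.51569.
z = 8469.2 × 0.51569 = 4367.5 m.

z ≈ 4350 m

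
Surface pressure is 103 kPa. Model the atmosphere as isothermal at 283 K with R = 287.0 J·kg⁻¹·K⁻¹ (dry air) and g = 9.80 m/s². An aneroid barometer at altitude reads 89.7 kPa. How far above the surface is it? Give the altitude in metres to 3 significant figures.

Scale height: H = RT/g = 287.0 × 283 / 9.80 = 8287.9 m.
Invert the barometric formula: z = H ln(P₀/P).
P₀/P = 103/89.7 = 1.1483; ln(1.1483) = 0.13828.
z = 8287.9 × 0.13828 = 1146.1 m.

z ≈ 1150 m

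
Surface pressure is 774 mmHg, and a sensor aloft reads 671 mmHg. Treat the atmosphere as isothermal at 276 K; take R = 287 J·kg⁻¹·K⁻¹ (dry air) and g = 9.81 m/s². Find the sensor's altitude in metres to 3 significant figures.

Scale height: H = RT/g = 287 × 276 / 9.81 = 8074.6 m.
Invert the barometric formula: z = H ln(P₀/P).
P₀/P = 774/671 = 1.1535; ln(1.1535) = 0.14280.
z = 8074.6 × 0.14280 = 1153.1 m.

z ≈ 1150 m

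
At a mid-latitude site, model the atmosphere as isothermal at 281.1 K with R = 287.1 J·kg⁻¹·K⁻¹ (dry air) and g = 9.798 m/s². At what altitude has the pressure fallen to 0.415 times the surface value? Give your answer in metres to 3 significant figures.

z ≈ 7240 m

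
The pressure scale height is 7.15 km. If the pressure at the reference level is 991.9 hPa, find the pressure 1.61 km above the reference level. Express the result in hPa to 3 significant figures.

P ≈ 792 hPa

Barometric formula: P = P₀ exp(−z/H).
z/H = 1610.0/7150.0 = 0.22517; exp(−0.22517) = 0.79838.
P = 991.9 × 0.79838 = 791.91 hPa.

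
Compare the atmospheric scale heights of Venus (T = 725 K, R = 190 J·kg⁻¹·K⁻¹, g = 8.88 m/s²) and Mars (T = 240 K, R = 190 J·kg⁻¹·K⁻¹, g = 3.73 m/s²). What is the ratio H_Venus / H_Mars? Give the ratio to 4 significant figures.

H_Venus/H_Mars ≈ 1.269

H = RT/g for each body.
H_Venus = 190 × 725 / 8.88 = 15512 m.
H_Mars = 190 × 240 / 3.73 = 12225 m.
H_Venus/H_Mars = 15512/12225 = 1.2689.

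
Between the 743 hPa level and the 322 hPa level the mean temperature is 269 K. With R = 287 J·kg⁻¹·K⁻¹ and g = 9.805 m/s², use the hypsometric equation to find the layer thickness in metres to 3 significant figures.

Hypsometric equation: Δz = (R T̄/g) ln(P₁/P₂).
R T̄/g = 287 × 269 / 9.805 = 7873.8 m.
ln(743/322) = ln(2.3075) = 0.83616.
Δz = 7873.8 × 0.83616 = 6583.8 m.

Δz ≈ 6580 m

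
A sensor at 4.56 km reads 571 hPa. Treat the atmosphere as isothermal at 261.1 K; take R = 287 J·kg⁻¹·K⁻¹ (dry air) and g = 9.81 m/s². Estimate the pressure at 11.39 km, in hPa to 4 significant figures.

P ≈ 233.5 hPa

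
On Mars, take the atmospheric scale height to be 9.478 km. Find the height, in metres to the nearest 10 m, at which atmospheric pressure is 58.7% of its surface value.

z ≈ 5050 m

Set P/P₀ = exp(−z/H) = 0.587, so z = −H ln(0.587).
−ln(0.587) = 0.53273; z = 9478.0 × 0.53273 = 5049.2 m.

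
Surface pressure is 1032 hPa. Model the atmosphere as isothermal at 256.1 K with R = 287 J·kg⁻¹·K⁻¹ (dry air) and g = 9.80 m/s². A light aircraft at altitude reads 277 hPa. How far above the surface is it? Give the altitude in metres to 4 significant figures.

Scale height: H = RT/g = 287 × 256.1 / 9.80 = 7500.1 m.
Invert the barometric formula: z = H ln(P₀/P).
P₀/P = 1032/277 = 3.7256; ln(3.7256) = 1.3152.
z = 7500.1 × 1.3152 = 9864.1 m.

z ≈ 9864 m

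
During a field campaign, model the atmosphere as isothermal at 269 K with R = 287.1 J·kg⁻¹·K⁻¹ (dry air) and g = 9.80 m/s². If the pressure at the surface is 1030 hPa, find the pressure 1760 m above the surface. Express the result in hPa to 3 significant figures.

Scale height: H = RT/g = 287.1 × 269 / 9.80 = 7880.6 m.
Barometric formula: P = P₀ exp(−z/H).
z/H = 1760.0/7880.6 = 0.22333; exp(−0.22333) = 0.79985.
P = 1030 × 0.79985 = 823.85 hPa.

P ≈ 824 hPa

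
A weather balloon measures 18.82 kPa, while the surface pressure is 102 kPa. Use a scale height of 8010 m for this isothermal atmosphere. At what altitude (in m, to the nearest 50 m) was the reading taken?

Invert the barometric formula: z = H ln(P₀/P).
P₀/P = 102/18.82 = 5.4198; ln(5.4198) = 1.6901.
z = 8010.0 × 1.6901 = 13538 m.

z ≈ 13550 m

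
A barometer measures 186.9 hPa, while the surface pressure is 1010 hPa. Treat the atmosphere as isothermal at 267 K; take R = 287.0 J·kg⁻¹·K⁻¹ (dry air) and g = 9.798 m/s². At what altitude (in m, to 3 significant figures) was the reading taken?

z ≈ 13200 m

Scale height: H = RT/g = 287.0 × 267 / 9.798 = 7820.9 m.
Invert the barometric formula: z = H ln(P₀/P).
P₀/P = 1010/186.9 = 5.4040; ln(5.4040) = 1.6871.
z = 7820.9 × 1.6871 = 13195 m.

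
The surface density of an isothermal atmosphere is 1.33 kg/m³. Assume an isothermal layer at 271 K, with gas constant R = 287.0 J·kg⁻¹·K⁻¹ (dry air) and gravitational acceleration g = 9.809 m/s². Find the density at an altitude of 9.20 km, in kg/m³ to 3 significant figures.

Scale height: H = RT/g = 287.0 × 271 / 9.809 = 7929.1 m.
In an isothermal atmosphere, density decays like pressure: ρ = ρ₀ exp(−z/H).
z/H = 9200.0/7929.1 = 1.1603; exp(−1.1603) = 0.31339.
ρ = 1.33 × 0.31339 = 0.41681 kg/m³.

ρ ≈ 0.417 kg/m³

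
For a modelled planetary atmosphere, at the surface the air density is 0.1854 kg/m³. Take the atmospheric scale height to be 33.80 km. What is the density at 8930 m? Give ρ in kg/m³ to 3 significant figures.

In an isothermal atmosphere, density decays like pressure: ρ = ρ₀ exp(−z/H).
z/H = 8930.0/33800 = 0.26420; exp(−0.26420) = 0.76782.
ρ = 0.1854 × 0.76782 = 0.14235 kg/m³.

ρ ≈ 0.142 kg/m³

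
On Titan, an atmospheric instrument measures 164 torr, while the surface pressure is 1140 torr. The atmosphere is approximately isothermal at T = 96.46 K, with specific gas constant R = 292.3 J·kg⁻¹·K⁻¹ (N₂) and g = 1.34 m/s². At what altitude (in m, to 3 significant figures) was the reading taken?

Scale height: H = RT/g = 292.3 × 96.46 / 1.34 = 21041 m.
Invert the barometric formula: z = H ln(P₀/P).
P₀/P = 1140/164 = 6.9512; ln(6.9512) = 1.9389.
z = 21041 × 1.9389 = 40796 m.

z ≈ 40800 m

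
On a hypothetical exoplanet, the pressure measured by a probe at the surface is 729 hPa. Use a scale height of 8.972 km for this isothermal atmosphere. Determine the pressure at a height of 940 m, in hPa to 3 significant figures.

P ≈ 656 hPa

Barometric formula: P = P₀ exp(−z/H).
z/H = 940.00/8972.0 = 0.10477; exp(−0.10477) = 0.90053.
P = 729 × 0.90053 = 656.49 hPa.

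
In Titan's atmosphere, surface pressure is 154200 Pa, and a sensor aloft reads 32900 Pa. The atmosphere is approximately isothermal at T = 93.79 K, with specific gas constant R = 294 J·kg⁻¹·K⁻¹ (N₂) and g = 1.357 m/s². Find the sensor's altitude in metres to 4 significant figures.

Scale height: H = RT/g = 294 × 93.79 / 1.357 = 20320 m.
Invert the barometric formula: z = H ln(P₀/P).
P₀/P = 154200/32900 = 4.6869; ln(4.6869) = 1.5448.
z = 20320 × 1.5448 = 31390 m.

z ≈ 31390 m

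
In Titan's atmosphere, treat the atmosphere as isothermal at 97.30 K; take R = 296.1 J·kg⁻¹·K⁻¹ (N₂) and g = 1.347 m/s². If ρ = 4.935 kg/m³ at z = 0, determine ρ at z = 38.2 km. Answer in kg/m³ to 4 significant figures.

ρ ≈ 0.8273 kg/m³

Scale height: H = RT/g = 296.1 × 97.30 / 1.347 = 21389 m.
In an isothermal atmosphere, density decays like pressure: ρ = ρ₀ exp(−z/H).
z/H = 38200/21389 = 1.7860; exp(−1.7860) = 0.16763.
ρ = 4.935 × 0.16763 = 0.82725 kg/m³.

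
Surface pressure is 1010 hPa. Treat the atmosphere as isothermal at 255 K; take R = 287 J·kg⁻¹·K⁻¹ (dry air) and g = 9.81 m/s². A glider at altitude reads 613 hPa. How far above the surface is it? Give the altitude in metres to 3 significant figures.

z ≈ 3730 m

Scale height: H = RT/g = 287 × 255 / 9.81 = 7460.2 m.
Invert the barometric formula: z = H ln(P₀/P).
P₀/P = 1010/613 = 1.6476; ln(1.6476) = 0.49932.
z = 7460.2 × 0.49932 = 3725.0 m.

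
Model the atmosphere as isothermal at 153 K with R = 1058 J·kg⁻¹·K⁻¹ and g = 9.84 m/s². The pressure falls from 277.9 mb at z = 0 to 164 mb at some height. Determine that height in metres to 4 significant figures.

z ≈ 8676 m

Scale height: H = RT/g = 1058 × 153 / 9.84 = 16451 m.
Invert the barometric formula: z = H ln(P₀/P).
P₀/P = 277.9/164 = 1.6945; ln(1.6945) = 0.52739.
z = 16451 × 0.52739 = 8676.1 m.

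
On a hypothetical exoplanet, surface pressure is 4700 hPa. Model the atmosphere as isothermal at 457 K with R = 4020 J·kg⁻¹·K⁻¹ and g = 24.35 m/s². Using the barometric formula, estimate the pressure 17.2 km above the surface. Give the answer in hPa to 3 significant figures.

Scale height: H = RT/g = 4020 × 457 / 24.35 = 75447 m.
Barometric formula: P = P₀ exp(−z/H).
z/H = 17200/75447 = 0.22797; exp(−0.22797) = 0.79615.
P = 4700 × 0.79615 = 3741.9 hPa.

P ≈ 3740 hPa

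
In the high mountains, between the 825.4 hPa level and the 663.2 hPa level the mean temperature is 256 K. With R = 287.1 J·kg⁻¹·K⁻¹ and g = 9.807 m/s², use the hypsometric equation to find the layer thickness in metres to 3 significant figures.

Δz ≈ 1640 m

Hypsometric equation: Δz = (R T̄/g) ln(P₁/P₂).
R T̄/g = 287.1 × 256 / 9.807 = 7494.4 m.
ln(825.4/663.2) = ln(1.2446) = 0.21881.
Δz = 7494.4 × 0.21881 = 1639.8 m.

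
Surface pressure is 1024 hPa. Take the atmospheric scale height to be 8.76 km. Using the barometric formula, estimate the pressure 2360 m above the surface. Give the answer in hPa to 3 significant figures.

P ≈ 782 hPa

Barometric formula: P = P₀ exp(−z/H).
z/H = 2360.0/8760.0 = 0.26941; exp(−0.26941) = 0.76383.
P = 1024 × 0.76383 = 782.16 hPa.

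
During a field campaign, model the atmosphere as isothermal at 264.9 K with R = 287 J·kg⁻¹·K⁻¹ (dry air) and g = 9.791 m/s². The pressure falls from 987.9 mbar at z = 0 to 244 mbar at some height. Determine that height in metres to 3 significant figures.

Scale height: H = RT/g = 287 × 264.9 / 9.791 = 7764.9 m.
Invert the barometric formula: z = H ln(P₀/P).
P₀/P = 987.9/244 = 4.0488; ln(4.0488) = 1.3984.
z = 7764.9 × 1.3984 = 10858 m.

z ≈ 10900 m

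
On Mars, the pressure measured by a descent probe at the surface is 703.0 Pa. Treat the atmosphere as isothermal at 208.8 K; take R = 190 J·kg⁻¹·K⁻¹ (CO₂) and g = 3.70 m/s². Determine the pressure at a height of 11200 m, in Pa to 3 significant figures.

Scale height: H = RT/g = 190 × 208.8 / 3.70 = 10722 m.
Barometric formula: P = P₀ exp(−z/H).
z/H = 11200/10722 = 1.0446; exp(−1.0446) = 0.35183.
P = 703.0 × 0.35183 = 247.34 Pa.

P ≈ 247 Pa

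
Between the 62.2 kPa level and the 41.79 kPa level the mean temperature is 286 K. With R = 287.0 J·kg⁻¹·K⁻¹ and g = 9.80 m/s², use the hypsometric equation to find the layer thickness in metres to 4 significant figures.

Δz ≈ 3331 m

Hypsometric equation: Δz = (R T̄/g) ln(P₁/P₂).
R T̄/g = 287.0 × 286 / 9.80 = 8375.7 m.
ln(62.2/41.79) = ln(1.4884) = 0.39770.
Δz = 8375.7 × 0.39770 = 3331.0 m.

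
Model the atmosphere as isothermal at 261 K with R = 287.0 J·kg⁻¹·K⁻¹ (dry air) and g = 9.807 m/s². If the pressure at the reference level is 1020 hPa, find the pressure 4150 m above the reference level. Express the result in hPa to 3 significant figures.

Scale height: H = RT/g = 287.0 × 261 / 9.807 = 7638.1 m.
Barometric formula: P = P₀ exp(−z/H).
z/H = 4150.0/7638.1 = 0.54333; exp(−0.54333) = 0.58081.
P = 1020 × 0.58081 = 592.43 hPa.

P ≈ 592 hPa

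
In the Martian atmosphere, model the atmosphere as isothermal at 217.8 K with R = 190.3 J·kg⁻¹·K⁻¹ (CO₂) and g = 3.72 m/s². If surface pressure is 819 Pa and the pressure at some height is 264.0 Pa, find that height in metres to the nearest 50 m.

z ≈ 12600 m

Scale height: H = RT/g = 190.3 × 217.8 / 3.72 = 11142 m.
Invert the barometric formula: z = H ln(P₀/P).
P₀/P = 819/264.0 = 3.1023; ln(3.1023) = 1.1321.
z = 11142 × 1.1321 = 12614 m.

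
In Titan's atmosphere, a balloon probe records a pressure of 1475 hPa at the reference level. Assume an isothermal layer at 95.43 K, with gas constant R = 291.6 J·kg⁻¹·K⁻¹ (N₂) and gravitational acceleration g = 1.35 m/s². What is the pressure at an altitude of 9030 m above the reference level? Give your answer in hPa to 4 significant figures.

Scale height: H = RT/g = 291.6 × 95.43 / 1.35 = 20613 m.
Barometric formula: P = P₀ exp(−z/H).
z/H = 9030.0/20613 = 0.43807; exp(−0.43807) = 0.64528.
P = 1475 × 0.64528 = 951.79 hPa.

P ≈ 951.8 hPa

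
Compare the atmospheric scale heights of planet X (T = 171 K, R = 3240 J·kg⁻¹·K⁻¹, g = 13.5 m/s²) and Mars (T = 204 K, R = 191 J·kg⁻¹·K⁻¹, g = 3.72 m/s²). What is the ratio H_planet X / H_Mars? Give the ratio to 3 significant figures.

H_planet X/H_Mars ≈ 3.92

H = RT/g for each body.
H_planet X = 3240 × 171 / 13.5 = 41040 m.
H_Mars = 191 × 204 / 3.72 = 10474 m.
H_planet X/H_Mars = 41040/10474 = 3.9183.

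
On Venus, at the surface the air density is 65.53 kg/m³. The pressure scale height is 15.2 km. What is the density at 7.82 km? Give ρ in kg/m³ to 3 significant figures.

ρ ≈ 39.2 kg/m³

In an isothermal atmosphere, density decays like pressure: ρ = ρ₀ exp(−z/H).
z/H = 7820.0/15200 = 0.51447; exp(−0.51447) = 0.59782.
ρ = 65.53 × 0.59782 = 39.175 kg/m³.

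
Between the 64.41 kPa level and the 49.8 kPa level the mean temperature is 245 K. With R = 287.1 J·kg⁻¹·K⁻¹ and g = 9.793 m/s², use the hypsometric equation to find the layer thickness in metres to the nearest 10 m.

Hypsometric equation: Δz = (R T̄/g) ln(P₁/P₂).
R T̄/g = 287.1 × 245 / 9.793 = 7182.6 m.
ln(64.41/49.8) = ln(1.2934) = 0.25727.
Δz = 7182.6 × 0.25727 = 1847.9 m.

Δz ≈ 1850 m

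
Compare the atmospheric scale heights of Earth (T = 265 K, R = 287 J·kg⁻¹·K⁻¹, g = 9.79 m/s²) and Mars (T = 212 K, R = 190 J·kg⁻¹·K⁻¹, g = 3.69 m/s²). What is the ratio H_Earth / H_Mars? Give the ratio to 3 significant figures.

H = RT/g for each body.
H_Earth = 287 × 265 / 9.79 = 7768.6 m.
H_Mars = 190 × 212 / 3.69 = 10916 m.
H_Earth/H_Mars = 7768.6/10916 = 0.71167.

H_Earth/H_Mars ≈ 0.712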